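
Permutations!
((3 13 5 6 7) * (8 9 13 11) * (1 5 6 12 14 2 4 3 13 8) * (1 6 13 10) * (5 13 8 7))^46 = (1 7 8)(2 12 6 3)(4 14 5 11)(9 13 10)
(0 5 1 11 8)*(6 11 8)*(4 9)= (0 5 1 8)(4 9)(6 11)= [5, 8, 2, 3, 9, 1, 11, 7, 0, 4, 10, 6]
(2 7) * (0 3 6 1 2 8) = (0 3 6 1 2 7 8) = [3, 2, 7, 6, 4, 5, 1, 8, 0]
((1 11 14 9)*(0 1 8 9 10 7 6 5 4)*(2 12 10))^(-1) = ((0 1 11 14 2 12 10 7 6 5 4)(8 9))^(-1) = (0 4 5 6 7 10 12 2 14 11 1)(8 9)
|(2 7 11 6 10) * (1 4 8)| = 15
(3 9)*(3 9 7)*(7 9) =(3 9 7) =[0, 1, 2, 9, 4, 5, 6, 3, 8, 7]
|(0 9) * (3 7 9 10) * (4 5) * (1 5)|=|(0 10 3 7 9)(1 5 4)|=15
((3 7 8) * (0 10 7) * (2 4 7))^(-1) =(0 3 8 7 4 2 10)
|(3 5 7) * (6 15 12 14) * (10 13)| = 12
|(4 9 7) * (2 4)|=4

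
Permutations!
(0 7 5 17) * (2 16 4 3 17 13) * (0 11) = [7, 1, 16, 17, 3, 13, 6, 5, 8, 9, 10, 0, 12, 2, 14, 15, 4, 11] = (0 7 5 13 2 16 4 3 17 11)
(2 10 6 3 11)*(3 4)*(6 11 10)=(2 6 4 3 10 11)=[0, 1, 6, 10, 3, 5, 4, 7, 8, 9, 11, 2]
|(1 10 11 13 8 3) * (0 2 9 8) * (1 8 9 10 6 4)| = |(0 2 10 11 13)(1 6 4)(3 8)| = 30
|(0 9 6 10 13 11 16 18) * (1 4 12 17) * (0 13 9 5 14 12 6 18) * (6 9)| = 12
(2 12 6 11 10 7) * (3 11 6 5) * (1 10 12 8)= (1 10 7 2 8)(3 11 12 5)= [0, 10, 8, 11, 4, 3, 6, 2, 1, 9, 7, 12, 5]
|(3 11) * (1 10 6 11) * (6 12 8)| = |(1 10 12 8 6 11 3)| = 7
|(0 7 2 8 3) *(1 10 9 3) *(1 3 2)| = 8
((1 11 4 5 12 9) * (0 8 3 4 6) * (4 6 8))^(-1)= ((0 4 5 12 9 1 11 8 3 6))^(-1)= (0 6 3 8 11 1 9 12 5 4)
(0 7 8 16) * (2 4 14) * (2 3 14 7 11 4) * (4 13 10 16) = [11, 1, 2, 14, 7, 5, 6, 8, 4, 9, 16, 13, 12, 10, 3, 15, 0] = (0 11 13 10 16)(3 14)(4 7 8)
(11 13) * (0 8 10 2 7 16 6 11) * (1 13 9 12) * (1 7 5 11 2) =(0 8 10 1 13)(2 5 11 9 12 7 16 6) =[8, 13, 5, 3, 4, 11, 2, 16, 10, 12, 1, 9, 7, 0, 14, 15, 6]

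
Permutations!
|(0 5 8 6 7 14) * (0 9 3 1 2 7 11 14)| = 11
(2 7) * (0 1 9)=(0 1 9)(2 7)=[1, 9, 7, 3, 4, 5, 6, 2, 8, 0]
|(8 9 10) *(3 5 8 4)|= 6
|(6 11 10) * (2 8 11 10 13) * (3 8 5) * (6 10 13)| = 7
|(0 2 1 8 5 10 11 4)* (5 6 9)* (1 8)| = 9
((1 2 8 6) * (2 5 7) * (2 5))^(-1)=(1 6 8 2)(5 7)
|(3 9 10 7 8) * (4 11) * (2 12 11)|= 20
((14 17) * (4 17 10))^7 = ((4 17 14 10))^7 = (4 10 14 17)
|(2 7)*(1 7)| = |(1 7 2)| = 3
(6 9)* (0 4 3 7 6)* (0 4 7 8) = (0 7 6 9 4 3 8) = [7, 1, 2, 8, 3, 5, 9, 6, 0, 4]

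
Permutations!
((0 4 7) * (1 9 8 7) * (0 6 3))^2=(0 1 8 6)(3 4 9 7)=((0 4 1 9 8 7 6 3))^2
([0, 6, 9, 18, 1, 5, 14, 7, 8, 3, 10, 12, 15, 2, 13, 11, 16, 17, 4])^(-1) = (1 4 18 3 9 2 13 14 6)(11 15 12)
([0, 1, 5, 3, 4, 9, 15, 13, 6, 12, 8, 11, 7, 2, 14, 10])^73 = (2 5 9 12 7 13)(6 15 10 8)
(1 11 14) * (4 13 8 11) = (1 4 13 8 11 14) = [0, 4, 2, 3, 13, 5, 6, 7, 11, 9, 10, 14, 12, 8, 1]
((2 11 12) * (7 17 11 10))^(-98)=(2 11 7)(10 12 17)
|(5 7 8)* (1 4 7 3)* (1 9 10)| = 8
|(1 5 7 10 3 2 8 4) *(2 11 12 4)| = |(1 5 7 10 3 11 12 4)(2 8)| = 8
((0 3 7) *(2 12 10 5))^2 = (0 7 3)(2 10)(5 12)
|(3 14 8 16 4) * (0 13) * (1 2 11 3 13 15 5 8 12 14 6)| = 70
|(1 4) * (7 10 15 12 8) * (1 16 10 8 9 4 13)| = 6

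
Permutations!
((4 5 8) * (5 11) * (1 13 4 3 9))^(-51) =(1 8 4 9 5 13 3 11)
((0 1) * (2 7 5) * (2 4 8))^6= (2 7 5 4 8)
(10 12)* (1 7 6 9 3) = (1 7 6 9 3)(10 12) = [0, 7, 2, 1, 4, 5, 9, 6, 8, 3, 12, 11, 10]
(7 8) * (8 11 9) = [0, 1, 2, 3, 4, 5, 6, 11, 7, 8, 10, 9] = (7 11 9 8)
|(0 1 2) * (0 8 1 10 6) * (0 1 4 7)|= |(0 10 6 1 2 8 4 7)|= 8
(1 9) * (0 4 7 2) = (0 4 7 2)(1 9) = [4, 9, 0, 3, 7, 5, 6, 2, 8, 1]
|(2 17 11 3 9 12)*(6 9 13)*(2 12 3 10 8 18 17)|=|(3 13 6 9)(8 18 17 11 10)|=20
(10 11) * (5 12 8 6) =(5 12 8 6)(10 11) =[0, 1, 2, 3, 4, 12, 5, 7, 6, 9, 11, 10, 8]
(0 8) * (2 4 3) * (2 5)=(0 8)(2 4 3 5)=[8, 1, 4, 5, 3, 2, 6, 7, 0]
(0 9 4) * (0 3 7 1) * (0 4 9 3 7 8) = [3, 4, 2, 8, 7, 5, 6, 1, 0, 9] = (9)(0 3 8)(1 4 7)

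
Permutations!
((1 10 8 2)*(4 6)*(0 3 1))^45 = (0 10)(1 2)(3 8)(4 6)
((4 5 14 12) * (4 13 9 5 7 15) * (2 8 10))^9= (15)(5 9 13 12 14)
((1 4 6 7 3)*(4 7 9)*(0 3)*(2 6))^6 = (0 1)(2 9)(3 7)(4 6)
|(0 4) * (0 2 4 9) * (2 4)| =2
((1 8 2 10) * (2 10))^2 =((1 8 10))^2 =(1 10 8)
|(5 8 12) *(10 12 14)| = 5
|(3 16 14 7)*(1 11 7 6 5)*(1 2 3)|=|(1 11 7)(2 3 16 14 6 5)|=6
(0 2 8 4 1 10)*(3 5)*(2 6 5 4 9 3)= (0 6 5 2 8 9 3 4 1 10)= [6, 10, 8, 4, 1, 2, 5, 7, 9, 3, 0]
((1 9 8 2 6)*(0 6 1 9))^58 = (0 2 9)(1 8 6) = ((0 6 9 8 2 1))^58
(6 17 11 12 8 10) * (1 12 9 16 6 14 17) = (1 12 8 10 14 17 11 9 16 6) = [0, 12, 2, 3, 4, 5, 1, 7, 10, 16, 14, 9, 8, 13, 17, 15, 6, 11]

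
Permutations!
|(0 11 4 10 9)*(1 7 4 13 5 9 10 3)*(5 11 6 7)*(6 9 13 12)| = 18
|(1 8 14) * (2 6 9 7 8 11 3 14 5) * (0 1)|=|(0 1 11 3 14)(2 6 9 7 8 5)|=30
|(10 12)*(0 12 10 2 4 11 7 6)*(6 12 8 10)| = 20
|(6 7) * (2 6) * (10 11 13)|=|(2 6 7)(10 11 13)|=3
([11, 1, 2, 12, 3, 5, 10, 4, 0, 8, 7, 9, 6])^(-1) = (0 8 9 11)(3 4 7 10 6 12)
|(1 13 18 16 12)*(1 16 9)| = |(1 13 18 9)(12 16)| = 4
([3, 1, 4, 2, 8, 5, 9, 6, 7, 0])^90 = [2, 1, 8, 4, 7, 5, 0, 9, 6, 3]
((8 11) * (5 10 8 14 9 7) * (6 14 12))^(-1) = (5 7 9 14 6 12 11 8 10)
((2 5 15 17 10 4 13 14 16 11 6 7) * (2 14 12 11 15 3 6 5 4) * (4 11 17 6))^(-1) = (2 10 17 12 13 4 3 5 11)(6 15 16 14 7)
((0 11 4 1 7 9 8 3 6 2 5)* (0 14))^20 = (0 6 7)(1 14 3)(2 9 11)(4 5 8)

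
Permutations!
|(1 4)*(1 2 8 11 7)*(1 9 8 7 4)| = 6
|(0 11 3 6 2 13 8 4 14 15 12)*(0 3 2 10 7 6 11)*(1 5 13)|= |(1 5 13 8 4 14 15 12 3 11 2)(6 10 7)|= 33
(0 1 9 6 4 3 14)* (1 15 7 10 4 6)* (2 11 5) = (0 15 7 10 4 3 14)(1 9)(2 11 5) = [15, 9, 11, 14, 3, 2, 6, 10, 8, 1, 4, 5, 12, 13, 0, 7]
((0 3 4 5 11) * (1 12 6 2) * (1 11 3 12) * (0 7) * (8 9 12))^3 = (0 12 11 8 6 7 9 2)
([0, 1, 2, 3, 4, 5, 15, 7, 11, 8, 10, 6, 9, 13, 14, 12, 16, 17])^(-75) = [0, 1, 2, 3, 4, 5, 9, 7, 15, 6, 10, 12, 11, 13, 14, 8, 16, 17]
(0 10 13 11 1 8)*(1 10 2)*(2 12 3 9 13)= (0 12 3 9 13 11 10 2 1 8)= [12, 8, 1, 9, 4, 5, 6, 7, 0, 13, 2, 10, 3, 11]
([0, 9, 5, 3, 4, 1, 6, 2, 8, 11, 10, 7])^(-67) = (1 5 2 7 11 9)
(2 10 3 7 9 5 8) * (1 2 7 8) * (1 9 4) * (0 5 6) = (0 5 9 6)(1 2 10 3 8 7 4) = [5, 2, 10, 8, 1, 9, 0, 4, 7, 6, 3]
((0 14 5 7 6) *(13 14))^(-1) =(0 6 7 5 14 13)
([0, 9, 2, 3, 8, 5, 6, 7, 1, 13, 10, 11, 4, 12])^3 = [0, 12, 2, 3, 9, 5, 6, 7, 13, 4, 10, 11, 1, 8]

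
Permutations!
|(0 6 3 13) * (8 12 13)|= 6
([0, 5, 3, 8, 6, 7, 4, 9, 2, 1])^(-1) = [0, 9, 8, 2, 6, 1, 4, 5, 3, 7]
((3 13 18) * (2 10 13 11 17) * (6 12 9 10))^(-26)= ((2 6 12 9 10 13 18 3 11 17))^(-26)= (2 10 11 12 18)(3 6 13 17 9)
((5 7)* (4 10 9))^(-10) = ((4 10 9)(5 7))^(-10) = (4 9 10)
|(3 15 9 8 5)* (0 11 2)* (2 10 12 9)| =|(0 11 10 12 9 8 5 3 15 2)| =10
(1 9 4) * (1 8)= (1 9 4 8)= [0, 9, 2, 3, 8, 5, 6, 7, 1, 4]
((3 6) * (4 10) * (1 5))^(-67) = ((1 5)(3 6)(4 10))^(-67) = (1 5)(3 6)(4 10)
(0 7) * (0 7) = (7) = [0, 1, 2, 3, 4, 5, 6, 7]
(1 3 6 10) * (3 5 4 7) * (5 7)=(1 7 3 6 10)(4 5)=[0, 7, 2, 6, 5, 4, 10, 3, 8, 9, 1]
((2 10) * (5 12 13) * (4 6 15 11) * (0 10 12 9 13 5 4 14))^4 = ((0 10 2 12 5 9 13 4 6 15 11 14))^4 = (0 5 6)(2 13 11)(4 14 12)(9 15 10)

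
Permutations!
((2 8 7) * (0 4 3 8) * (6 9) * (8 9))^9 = (0 4 3 9 6 8 7 2)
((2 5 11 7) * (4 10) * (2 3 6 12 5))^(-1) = (3 7 11 5 12 6)(4 10)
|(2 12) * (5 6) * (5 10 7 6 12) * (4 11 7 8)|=6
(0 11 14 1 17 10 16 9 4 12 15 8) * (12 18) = (0 11 14 1 17 10 16 9 4 18 12 15 8) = [11, 17, 2, 3, 18, 5, 6, 7, 0, 4, 16, 14, 15, 13, 1, 8, 9, 10, 12]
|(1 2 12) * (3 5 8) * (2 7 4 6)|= |(1 7 4 6 2 12)(3 5 8)|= 6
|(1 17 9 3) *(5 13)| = |(1 17 9 3)(5 13)| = 4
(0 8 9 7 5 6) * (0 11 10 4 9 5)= (0 8 5 6 11 10 4 9 7)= [8, 1, 2, 3, 9, 6, 11, 0, 5, 7, 4, 10]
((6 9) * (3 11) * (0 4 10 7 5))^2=((0 4 10 7 5)(3 11)(6 9))^2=(11)(0 10 5 4 7)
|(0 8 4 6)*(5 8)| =|(0 5 8 4 6)| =5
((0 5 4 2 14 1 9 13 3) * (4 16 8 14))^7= (0 13 1 8 5 3 9 14 16)(2 4)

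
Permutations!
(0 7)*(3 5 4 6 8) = [7, 1, 2, 5, 6, 4, 8, 0, 3] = (0 7)(3 5 4 6 8)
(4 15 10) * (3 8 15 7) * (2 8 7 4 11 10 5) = (2 8 15 5)(3 7)(10 11) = [0, 1, 8, 7, 4, 2, 6, 3, 15, 9, 11, 10, 12, 13, 14, 5]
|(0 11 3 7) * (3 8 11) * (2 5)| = |(0 3 7)(2 5)(8 11)| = 6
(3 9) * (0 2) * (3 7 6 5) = [2, 1, 0, 9, 4, 3, 5, 6, 8, 7] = (0 2)(3 9 7 6 5)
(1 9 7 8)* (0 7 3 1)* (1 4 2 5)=(0 7 8)(1 9 3 4 2 5)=[7, 9, 5, 4, 2, 1, 6, 8, 0, 3]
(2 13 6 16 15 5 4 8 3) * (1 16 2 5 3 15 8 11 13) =(1 16 8 15 3 5 4 11 13 6 2) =[0, 16, 1, 5, 11, 4, 2, 7, 15, 9, 10, 13, 12, 6, 14, 3, 8]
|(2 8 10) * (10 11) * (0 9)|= |(0 9)(2 8 11 10)|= 4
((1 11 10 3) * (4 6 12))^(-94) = (1 10)(3 11)(4 12 6)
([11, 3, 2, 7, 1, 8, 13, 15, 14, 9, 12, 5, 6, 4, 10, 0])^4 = (0 14 13 7 5 12 1)(3 11 10 4 15 8 6)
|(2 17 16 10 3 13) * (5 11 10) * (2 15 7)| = 10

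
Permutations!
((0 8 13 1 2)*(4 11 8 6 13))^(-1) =(0 2 1 13 6)(4 8 11)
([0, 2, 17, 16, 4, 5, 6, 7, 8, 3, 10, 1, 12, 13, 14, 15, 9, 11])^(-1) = [0, 11, 1, 9, 4, 5, 6, 7, 8, 16, 10, 17, 12, 13, 14, 15, 3, 2]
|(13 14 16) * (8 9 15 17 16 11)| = |(8 9 15 17 16 13 14 11)| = 8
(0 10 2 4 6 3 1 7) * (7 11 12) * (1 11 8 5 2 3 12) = (0 10 3 11 1 8 5 2 4 6 12 7) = [10, 8, 4, 11, 6, 2, 12, 0, 5, 9, 3, 1, 7]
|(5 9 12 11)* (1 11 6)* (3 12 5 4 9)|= 8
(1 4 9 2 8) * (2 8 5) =(1 4 9 8)(2 5) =[0, 4, 5, 3, 9, 2, 6, 7, 1, 8]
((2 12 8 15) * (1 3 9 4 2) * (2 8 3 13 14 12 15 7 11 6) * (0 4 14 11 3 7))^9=(1 6)(2 13)(3 7 12 14 9)(11 15)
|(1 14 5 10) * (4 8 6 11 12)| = |(1 14 5 10)(4 8 6 11 12)| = 20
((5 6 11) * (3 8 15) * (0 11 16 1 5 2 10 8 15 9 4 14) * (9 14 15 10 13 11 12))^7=(0 8 3 4 12 14 10 15 9)(1 16 6 5)(2 13 11)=((0 12 9 4 15 3 10 8 14)(1 5 6 16)(2 13 11))^7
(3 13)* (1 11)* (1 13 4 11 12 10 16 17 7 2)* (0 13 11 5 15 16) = (0 13 3 4 5 15 16 17 7 2 1 12 10) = [13, 12, 1, 4, 5, 15, 6, 2, 8, 9, 0, 11, 10, 3, 14, 16, 17, 7]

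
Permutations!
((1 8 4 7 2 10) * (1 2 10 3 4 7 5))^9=(1 8 7 10 2 3 4 5)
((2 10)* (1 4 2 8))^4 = ((1 4 2 10 8))^4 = (1 8 10 2 4)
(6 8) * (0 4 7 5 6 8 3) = [4, 1, 2, 0, 7, 6, 3, 5, 8] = (8)(0 4 7 5 6 3)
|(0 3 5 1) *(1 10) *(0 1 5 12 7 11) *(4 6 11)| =|(0 3 12 7 4 6 11)(5 10)| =14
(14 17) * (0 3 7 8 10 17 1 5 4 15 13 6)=(0 3 7 8 10 17 14 1 5 4 15 13 6)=[3, 5, 2, 7, 15, 4, 0, 8, 10, 9, 17, 11, 12, 6, 1, 13, 16, 14]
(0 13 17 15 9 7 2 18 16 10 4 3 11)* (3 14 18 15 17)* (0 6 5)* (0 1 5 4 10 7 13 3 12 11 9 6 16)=(0 3 9 13 12 11 16 7 2 15 6 4 14 18)(1 5)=[3, 5, 15, 9, 14, 1, 4, 2, 8, 13, 10, 16, 11, 12, 18, 6, 7, 17, 0]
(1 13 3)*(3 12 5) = [0, 13, 2, 1, 4, 3, 6, 7, 8, 9, 10, 11, 5, 12] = (1 13 12 5 3)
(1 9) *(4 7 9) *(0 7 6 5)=(0 7 9 1 4 6 5)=[7, 4, 2, 3, 6, 0, 5, 9, 8, 1]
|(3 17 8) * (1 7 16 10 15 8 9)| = |(1 7 16 10 15 8 3 17 9)| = 9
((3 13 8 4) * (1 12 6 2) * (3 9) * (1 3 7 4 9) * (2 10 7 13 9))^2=((1 12 6 10 7 4)(2 3 9 13 8))^2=(1 6 7)(2 9 8 3 13)(4 12 10)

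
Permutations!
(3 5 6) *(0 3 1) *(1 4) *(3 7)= [7, 0, 2, 5, 1, 6, 4, 3]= (0 7 3 5 6 4 1)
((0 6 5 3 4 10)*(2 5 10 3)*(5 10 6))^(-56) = ((0 5 2 10)(3 4))^(-56) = (10)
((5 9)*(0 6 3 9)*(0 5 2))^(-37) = (0 9 6 2 3)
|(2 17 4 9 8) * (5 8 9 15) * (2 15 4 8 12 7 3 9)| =9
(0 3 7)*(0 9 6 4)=(0 3 7 9 6 4)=[3, 1, 2, 7, 0, 5, 4, 9, 8, 6]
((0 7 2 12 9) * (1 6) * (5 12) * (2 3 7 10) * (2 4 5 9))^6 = ((0 10 4 5 12 2 9)(1 6)(3 7))^6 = (0 9 2 12 5 4 10)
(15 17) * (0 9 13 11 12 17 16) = (0 9 13 11 12 17 15 16) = [9, 1, 2, 3, 4, 5, 6, 7, 8, 13, 10, 12, 17, 11, 14, 16, 0, 15]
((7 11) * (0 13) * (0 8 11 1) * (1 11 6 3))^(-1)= (0 1 3 6 8 13)(7 11)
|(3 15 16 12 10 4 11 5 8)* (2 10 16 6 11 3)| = |(2 10 4 3 15 6 11 5 8)(12 16)| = 18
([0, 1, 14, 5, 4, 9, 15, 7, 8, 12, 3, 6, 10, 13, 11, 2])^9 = (2 15 6 11 14)(3 10 12 9 5)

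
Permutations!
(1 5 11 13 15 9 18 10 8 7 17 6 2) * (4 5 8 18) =(1 8 7 17 6 2)(4 5 11 13 15 9)(10 18) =[0, 8, 1, 3, 5, 11, 2, 17, 7, 4, 18, 13, 12, 15, 14, 9, 16, 6, 10]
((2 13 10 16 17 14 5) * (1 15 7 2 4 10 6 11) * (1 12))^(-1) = ((1 15 7 2 13 6 11 12)(4 10 16 17 14 5))^(-1) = (1 12 11 6 13 2 7 15)(4 5 14 17 16 10)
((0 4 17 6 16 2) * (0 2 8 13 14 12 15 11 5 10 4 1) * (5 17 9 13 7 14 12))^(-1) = (0 1)(4 10 5 14 7 8 16 6 17 11 15 12 13 9) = ((0 1)(4 9 13 12 15 11 17 6 16 8 7 14 5 10))^(-1)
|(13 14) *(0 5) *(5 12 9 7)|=|(0 12 9 7 5)(13 14)|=10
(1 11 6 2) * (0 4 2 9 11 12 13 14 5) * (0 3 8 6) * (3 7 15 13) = (0 4 2 1 12 3 8 6 9 11)(5 7 15 13 14) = [4, 12, 1, 8, 2, 7, 9, 15, 6, 11, 10, 0, 3, 14, 5, 13]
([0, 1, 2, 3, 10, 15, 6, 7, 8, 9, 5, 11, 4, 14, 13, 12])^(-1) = [0, 1, 2, 3, 12, 10, 6, 7, 8, 9, 4, 11, 15, 14, 13, 5]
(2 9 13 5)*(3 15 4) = (2 9 13 5)(3 15 4) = [0, 1, 9, 15, 3, 2, 6, 7, 8, 13, 10, 11, 12, 5, 14, 4]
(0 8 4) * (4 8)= (8)(0 4)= [4, 1, 2, 3, 0, 5, 6, 7, 8]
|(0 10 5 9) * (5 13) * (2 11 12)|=|(0 10 13 5 9)(2 11 12)|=15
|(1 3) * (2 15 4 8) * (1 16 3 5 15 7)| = |(1 5 15 4 8 2 7)(3 16)| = 14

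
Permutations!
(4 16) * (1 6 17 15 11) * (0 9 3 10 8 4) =(0 9 3 10 8 4 16)(1 6 17 15 11) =[9, 6, 2, 10, 16, 5, 17, 7, 4, 3, 8, 1, 12, 13, 14, 11, 0, 15]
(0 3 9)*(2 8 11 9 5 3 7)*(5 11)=[7, 1, 8, 11, 4, 3, 6, 2, 5, 0, 10, 9]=(0 7 2 8 5 3 11 9)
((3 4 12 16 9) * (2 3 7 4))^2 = (4 16 7 12 9)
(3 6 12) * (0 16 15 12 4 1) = [16, 0, 2, 6, 1, 5, 4, 7, 8, 9, 10, 11, 3, 13, 14, 12, 15] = (0 16 15 12 3 6 4 1)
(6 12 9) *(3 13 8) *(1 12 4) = (1 12 9 6 4)(3 13 8) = [0, 12, 2, 13, 1, 5, 4, 7, 3, 6, 10, 11, 9, 8]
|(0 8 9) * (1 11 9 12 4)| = 7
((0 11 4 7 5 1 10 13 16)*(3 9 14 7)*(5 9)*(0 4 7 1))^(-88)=(0 16 14)(1 11 4)(3 10 7)(5 13 9)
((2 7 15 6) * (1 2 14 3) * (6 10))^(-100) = (1 10)(2 6)(3 15)(7 14)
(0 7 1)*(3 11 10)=(0 7 1)(3 11 10)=[7, 0, 2, 11, 4, 5, 6, 1, 8, 9, 3, 10]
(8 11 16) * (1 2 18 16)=(1 2 18 16 8 11)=[0, 2, 18, 3, 4, 5, 6, 7, 11, 9, 10, 1, 12, 13, 14, 15, 8, 17, 16]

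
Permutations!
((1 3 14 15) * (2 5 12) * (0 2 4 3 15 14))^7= (0 2 5 12 4 3)(1 15)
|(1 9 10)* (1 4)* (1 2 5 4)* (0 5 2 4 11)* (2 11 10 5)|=|(0 2 11)(1 9 5 10)|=12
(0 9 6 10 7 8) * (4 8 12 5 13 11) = (0 9 6 10 7 12 5 13 11 4 8) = [9, 1, 2, 3, 8, 13, 10, 12, 0, 6, 7, 4, 5, 11]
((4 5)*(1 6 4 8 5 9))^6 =((1 6 4 9)(5 8))^6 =(1 4)(6 9)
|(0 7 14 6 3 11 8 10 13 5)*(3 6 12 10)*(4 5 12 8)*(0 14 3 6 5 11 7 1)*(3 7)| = |(0 1)(4 11)(5 14 8 6)(10 13 12)| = 12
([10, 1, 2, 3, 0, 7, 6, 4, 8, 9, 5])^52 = (0 5 4 10 7)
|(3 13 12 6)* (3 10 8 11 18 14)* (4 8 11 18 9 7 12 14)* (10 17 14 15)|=|(3 13 15 10 11 9 7 12 6 17 14)(4 8 18)|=33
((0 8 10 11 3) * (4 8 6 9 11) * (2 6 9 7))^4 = (11)(2 6 7)(4 8 10) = ((0 9 11 3)(2 6 7)(4 8 10))^4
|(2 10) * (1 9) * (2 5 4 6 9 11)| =|(1 11 2 10 5 4 6 9)| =8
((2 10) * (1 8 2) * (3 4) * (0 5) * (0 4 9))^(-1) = (0 9 3 4 5)(1 10 2 8)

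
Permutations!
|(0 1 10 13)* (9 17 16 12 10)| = 8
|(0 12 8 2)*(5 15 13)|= |(0 12 8 2)(5 15 13)|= 12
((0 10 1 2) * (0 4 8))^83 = (0 8 4 2 1 10)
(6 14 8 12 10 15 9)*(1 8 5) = (1 8 12 10 15 9 6 14 5) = [0, 8, 2, 3, 4, 1, 14, 7, 12, 6, 15, 11, 10, 13, 5, 9]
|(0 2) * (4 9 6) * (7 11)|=6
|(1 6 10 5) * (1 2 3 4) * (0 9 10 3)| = 20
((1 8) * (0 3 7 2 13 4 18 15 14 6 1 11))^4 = ((0 3 7 2 13 4 18 15 14 6 1 8 11))^4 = (0 13 14 11 2 15 8 7 18 1 3 4 6)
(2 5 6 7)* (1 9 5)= (1 9 5 6 7 2)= [0, 9, 1, 3, 4, 6, 7, 2, 8, 5]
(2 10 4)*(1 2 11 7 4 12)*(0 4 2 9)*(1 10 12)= [4, 9, 12, 3, 11, 5, 6, 2, 8, 0, 1, 7, 10]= (0 4 11 7 2 12 10 1 9)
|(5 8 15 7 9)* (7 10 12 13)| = |(5 8 15 10 12 13 7 9)| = 8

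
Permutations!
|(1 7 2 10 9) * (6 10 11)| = |(1 7 2 11 6 10 9)| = 7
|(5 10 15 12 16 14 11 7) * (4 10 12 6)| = 12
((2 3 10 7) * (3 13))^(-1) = ((2 13 3 10 7))^(-1) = (2 7 10 3 13)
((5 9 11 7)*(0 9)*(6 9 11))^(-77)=((0 11 7 5)(6 9))^(-77)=(0 5 7 11)(6 9)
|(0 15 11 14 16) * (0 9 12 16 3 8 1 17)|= 24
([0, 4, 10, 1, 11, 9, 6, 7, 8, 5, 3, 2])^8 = (1 11 10)(2 3 4)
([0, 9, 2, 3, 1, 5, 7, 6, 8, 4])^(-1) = [0, 4, 2, 3, 9, 5, 7, 6, 8, 1]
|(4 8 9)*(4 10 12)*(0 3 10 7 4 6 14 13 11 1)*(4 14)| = 13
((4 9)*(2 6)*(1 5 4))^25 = (1 5 4 9)(2 6)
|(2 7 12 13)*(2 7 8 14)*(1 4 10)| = 3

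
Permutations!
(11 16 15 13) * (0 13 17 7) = (0 13 11 16 15 17 7) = [13, 1, 2, 3, 4, 5, 6, 0, 8, 9, 10, 16, 12, 11, 14, 17, 15, 7]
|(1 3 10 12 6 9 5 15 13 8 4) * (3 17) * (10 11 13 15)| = |(1 17 3 11 13 8 4)(5 10 12 6 9)| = 35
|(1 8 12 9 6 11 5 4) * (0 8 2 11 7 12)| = 20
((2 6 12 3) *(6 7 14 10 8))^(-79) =((2 7 14 10 8 6 12 3))^(-79) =(2 7 14 10 8 6 12 3)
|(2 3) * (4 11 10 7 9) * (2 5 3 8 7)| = 14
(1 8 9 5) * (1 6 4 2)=(1 8 9 5 6 4 2)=[0, 8, 1, 3, 2, 6, 4, 7, 9, 5]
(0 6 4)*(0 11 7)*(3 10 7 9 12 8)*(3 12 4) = [6, 1, 2, 10, 11, 5, 3, 0, 12, 4, 7, 9, 8] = (0 6 3 10 7)(4 11 9)(8 12)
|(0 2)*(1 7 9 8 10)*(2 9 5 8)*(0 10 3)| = |(0 9 2 10 1 7 5 8 3)| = 9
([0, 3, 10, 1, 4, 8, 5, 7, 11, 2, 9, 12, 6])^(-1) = (1 3)(2 9 10)(5 6 12 11 8)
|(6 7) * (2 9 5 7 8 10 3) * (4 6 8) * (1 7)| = 8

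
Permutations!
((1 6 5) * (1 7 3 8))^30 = (8)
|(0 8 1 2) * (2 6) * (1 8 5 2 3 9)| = 12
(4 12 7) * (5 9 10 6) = (4 12 7)(5 9 10 6) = [0, 1, 2, 3, 12, 9, 5, 4, 8, 10, 6, 11, 7]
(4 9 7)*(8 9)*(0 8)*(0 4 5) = [8, 1, 2, 3, 4, 0, 6, 5, 9, 7] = (0 8 9 7 5)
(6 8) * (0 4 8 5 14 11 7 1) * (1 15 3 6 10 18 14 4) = [1, 0, 2, 6, 8, 4, 5, 15, 10, 9, 18, 7, 12, 13, 11, 3, 16, 17, 14] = (0 1)(3 6 5 4 8 10 18 14 11 7 15)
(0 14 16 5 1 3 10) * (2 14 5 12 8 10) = (0 5 1 3 2 14 16 12 8 10) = [5, 3, 14, 2, 4, 1, 6, 7, 10, 9, 0, 11, 8, 13, 16, 15, 12]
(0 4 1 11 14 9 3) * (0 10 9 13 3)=(0 4 1 11 14 13 3 10 9)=[4, 11, 2, 10, 1, 5, 6, 7, 8, 0, 9, 14, 12, 3, 13]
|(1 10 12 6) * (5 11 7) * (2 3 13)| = 12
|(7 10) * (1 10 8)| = |(1 10 7 8)| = 4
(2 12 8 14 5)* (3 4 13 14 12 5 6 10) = (2 5)(3 4 13 14 6 10)(8 12) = [0, 1, 5, 4, 13, 2, 10, 7, 12, 9, 3, 11, 8, 14, 6]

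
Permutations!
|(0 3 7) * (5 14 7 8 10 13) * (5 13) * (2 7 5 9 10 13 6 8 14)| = 6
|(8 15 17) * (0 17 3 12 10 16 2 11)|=10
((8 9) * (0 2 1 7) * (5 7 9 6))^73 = (0 2 1 9 8 6 5 7)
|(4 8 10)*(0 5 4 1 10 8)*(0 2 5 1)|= |(0 1 10)(2 5 4)|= 3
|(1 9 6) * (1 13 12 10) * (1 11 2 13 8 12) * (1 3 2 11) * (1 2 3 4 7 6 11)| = 24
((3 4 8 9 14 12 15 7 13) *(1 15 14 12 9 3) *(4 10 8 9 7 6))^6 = (1 14 4)(6 13 12)(7 9 15)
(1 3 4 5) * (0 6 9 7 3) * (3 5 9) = (0 6 3 4 9 7 5 1) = [6, 0, 2, 4, 9, 1, 3, 5, 8, 7]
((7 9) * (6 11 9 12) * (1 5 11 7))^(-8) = (6 7 12)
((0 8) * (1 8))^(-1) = ((0 1 8))^(-1) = (0 8 1)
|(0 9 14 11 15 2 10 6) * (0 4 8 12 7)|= |(0 9 14 11 15 2 10 6 4 8 12 7)|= 12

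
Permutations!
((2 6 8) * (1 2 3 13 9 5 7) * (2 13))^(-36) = (1 7 5 9 13)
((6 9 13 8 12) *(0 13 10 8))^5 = ((0 13)(6 9 10 8 12))^5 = (0 13)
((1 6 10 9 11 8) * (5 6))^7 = (11)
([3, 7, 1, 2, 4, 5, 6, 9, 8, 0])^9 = (0 1)(2 9)(3 7)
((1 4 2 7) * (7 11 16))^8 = (1 2 16)(4 11 7)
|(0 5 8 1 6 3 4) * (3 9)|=8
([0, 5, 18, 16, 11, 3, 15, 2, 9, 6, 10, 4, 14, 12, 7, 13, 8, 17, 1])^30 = [0, 3, 1, 8, 4, 16, 13, 18, 6, 15, 10, 11, 7, 14, 2, 12, 9, 17, 5]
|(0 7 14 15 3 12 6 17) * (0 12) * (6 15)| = 8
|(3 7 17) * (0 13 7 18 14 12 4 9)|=10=|(0 13 7 17 3 18 14 12 4 9)|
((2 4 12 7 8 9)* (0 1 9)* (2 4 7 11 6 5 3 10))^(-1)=(0 8 7 2 10 3 5 6 11 12 4 9 1)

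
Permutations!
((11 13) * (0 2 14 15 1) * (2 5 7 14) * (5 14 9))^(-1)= ((0 14 15 1)(5 7 9)(11 13))^(-1)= (0 1 15 14)(5 9 7)(11 13)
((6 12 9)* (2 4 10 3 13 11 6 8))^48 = ((2 4 10 3 13 11 6 12 9 8))^48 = (2 9 6 13 10)(3 4 8 12 11)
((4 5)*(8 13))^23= ((4 5)(8 13))^23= (4 5)(8 13)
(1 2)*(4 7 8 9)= (1 2)(4 7 8 9)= [0, 2, 1, 3, 7, 5, 6, 8, 9, 4]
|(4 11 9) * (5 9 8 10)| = 6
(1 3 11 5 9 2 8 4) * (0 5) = (0 5 9 2 8 4 1 3 11) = [5, 3, 8, 11, 1, 9, 6, 7, 4, 2, 10, 0]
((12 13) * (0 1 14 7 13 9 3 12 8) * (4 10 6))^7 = ((0 1 14 7 13 8)(3 12 9)(4 10 6))^7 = (0 1 14 7 13 8)(3 12 9)(4 10 6)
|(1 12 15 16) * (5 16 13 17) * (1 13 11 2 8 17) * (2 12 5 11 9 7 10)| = 36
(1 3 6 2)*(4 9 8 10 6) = [0, 3, 1, 4, 9, 5, 2, 7, 10, 8, 6] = (1 3 4 9 8 10 6 2)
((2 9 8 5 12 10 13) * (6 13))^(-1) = ((2 9 8 5 12 10 6 13))^(-1) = (2 13 6 10 12 5 8 9)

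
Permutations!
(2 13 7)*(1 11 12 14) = [0, 11, 13, 3, 4, 5, 6, 2, 8, 9, 10, 12, 14, 7, 1] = (1 11 12 14)(2 13 7)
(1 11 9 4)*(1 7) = (1 11 9 4 7) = [0, 11, 2, 3, 7, 5, 6, 1, 8, 4, 10, 9]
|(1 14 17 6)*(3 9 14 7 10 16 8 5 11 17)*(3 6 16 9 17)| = 6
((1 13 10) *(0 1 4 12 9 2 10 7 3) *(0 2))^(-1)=(0 9 12 4 10 2 3 7 13 1)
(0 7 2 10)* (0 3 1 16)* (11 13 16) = (0 7 2 10 3 1 11 13 16) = [7, 11, 10, 1, 4, 5, 6, 2, 8, 9, 3, 13, 12, 16, 14, 15, 0]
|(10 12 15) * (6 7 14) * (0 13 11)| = |(0 13 11)(6 7 14)(10 12 15)| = 3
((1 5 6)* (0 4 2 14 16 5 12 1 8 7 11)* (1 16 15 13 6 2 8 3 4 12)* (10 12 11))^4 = (2 6 7 5 13 8 16 15 4 12 14 3 10)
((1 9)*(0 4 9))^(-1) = ((0 4 9 1))^(-1) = (0 1 9 4)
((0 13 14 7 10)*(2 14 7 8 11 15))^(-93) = ((0 13 7 10)(2 14 8 11 15))^(-93) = (0 10 7 13)(2 8 15 14 11)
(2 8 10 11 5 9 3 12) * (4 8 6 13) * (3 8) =(2 6 13 4 3 12)(5 9 8 10 11) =[0, 1, 6, 12, 3, 9, 13, 7, 10, 8, 11, 5, 2, 4]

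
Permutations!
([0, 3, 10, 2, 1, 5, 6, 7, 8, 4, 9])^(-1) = [0, 4, 3, 1, 9, 5, 6, 7, 8, 10, 2]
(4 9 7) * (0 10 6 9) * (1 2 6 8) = (0 10 8 1 2 6 9 7 4) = [10, 2, 6, 3, 0, 5, 9, 4, 1, 7, 8]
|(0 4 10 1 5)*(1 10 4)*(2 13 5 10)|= |(0 1 10 2 13 5)|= 6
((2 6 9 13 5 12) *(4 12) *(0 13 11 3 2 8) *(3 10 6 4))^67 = ((0 13 5 3 2 4 12 8)(6 9 11 10))^67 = (0 3 12 13 2 8 5 4)(6 10 11 9)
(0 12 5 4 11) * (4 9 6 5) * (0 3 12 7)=(0 7)(3 12 4 11)(5 9 6)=[7, 1, 2, 12, 11, 9, 5, 0, 8, 6, 10, 3, 4]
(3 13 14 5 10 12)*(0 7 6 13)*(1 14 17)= (0 7 6 13 17 1 14 5 10 12 3)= [7, 14, 2, 0, 4, 10, 13, 6, 8, 9, 12, 11, 3, 17, 5, 15, 16, 1]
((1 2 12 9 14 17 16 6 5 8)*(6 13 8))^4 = (1 14 8 9 13 12 16 2 17) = ((1 2 12 9 14 17 16 13 8)(5 6))^4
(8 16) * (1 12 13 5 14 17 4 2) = (1 12 13 5 14 17 4 2)(8 16) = [0, 12, 1, 3, 2, 14, 6, 7, 16, 9, 10, 11, 13, 5, 17, 15, 8, 4]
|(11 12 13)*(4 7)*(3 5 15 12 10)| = 14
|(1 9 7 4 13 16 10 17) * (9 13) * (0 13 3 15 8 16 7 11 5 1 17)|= |(17)(0 13 7 4 9 11 5 1 3 15 8 16 10)|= 13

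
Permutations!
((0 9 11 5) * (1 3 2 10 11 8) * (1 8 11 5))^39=(0 5 10 2 3 1 11 9)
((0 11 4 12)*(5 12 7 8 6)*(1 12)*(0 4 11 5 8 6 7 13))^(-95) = ((0 5 1 12 4 13)(6 8 7))^(-95) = (0 5 1 12 4 13)(6 8 7)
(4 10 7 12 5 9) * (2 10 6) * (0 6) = [6, 1, 10, 3, 0, 9, 2, 12, 8, 4, 7, 11, 5] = (0 6 2 10 7 12 5 9 4)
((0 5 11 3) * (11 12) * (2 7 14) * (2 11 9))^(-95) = (0 2 3 9 11 12 14 5 7)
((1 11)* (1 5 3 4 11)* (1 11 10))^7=((1 11 5 3 4 10))^7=(1 11 5 3 4 10)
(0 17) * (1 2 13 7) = (0 17)(1 2 13 7) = [17, 2, 13, 3, 4, 5, 6, 1, 8, 9, 10, 11, 12, 7, 14, 15, 16, 0]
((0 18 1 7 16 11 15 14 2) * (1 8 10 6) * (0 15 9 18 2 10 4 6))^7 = ((0 2 15 14 10)(1 7 16 11 9 18 8 4 6))^7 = (0 15 10 2 14)(1 4 18 11 7 6 8 9 16)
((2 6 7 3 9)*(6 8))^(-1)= (2 9 3 7 6 8)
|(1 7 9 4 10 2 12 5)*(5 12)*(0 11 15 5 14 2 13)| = |(0 11 15 5 1 7 9 4 10 13)(2 14)| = 10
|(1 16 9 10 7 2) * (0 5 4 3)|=12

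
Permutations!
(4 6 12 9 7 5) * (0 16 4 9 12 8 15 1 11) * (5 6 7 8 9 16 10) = (0 10 5 16 4 7 6 9 8 15 1 11) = [10, 11, 2, 3, 7, 16, 9, 6, 15, 8, 5, 0, 12, 13, 14, 1, 4]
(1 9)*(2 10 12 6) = (1 9)(2 10 12 6) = [0, 9, 10, 3, 4, 5, 2, 7, 8, 1, 12, 11, 6]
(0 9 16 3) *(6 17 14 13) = (0 9 16 3)(6 17 14 13) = [9, 1, 2, 0, 4, 5, 17, 7, 8, 16, 10, 11, 12, 6, 13, 15, 3, 14]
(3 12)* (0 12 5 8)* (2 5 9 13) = (0 12 3 9 13 2 5 8) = [12, 1, 5, 9, 4, 8, 6, 7, 0, 13, 10, 11, 3, 2]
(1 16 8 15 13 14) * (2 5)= [0, 16, 5, 3, 4, 2, 6, 7, 15, 9, 10, 11, 12, 14, 1, 13, 8]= (1 16 8 15 13 14)(2 5)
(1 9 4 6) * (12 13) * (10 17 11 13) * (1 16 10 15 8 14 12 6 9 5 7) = (1 5 7)(4 9)(6 16 10 17 11 13)(8 14 12 15) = [0, 5, 2, 3, 9, 7, 16, 1, 14, 4, 17, 13, 15, 6, 12, 8, 10, 11]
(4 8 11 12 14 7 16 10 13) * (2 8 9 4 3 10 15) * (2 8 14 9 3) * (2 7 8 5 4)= [0, 1, 14, 10, 3, 4, 6, 16, 11, 2, 13, 12, 9, 7, 8, 5, 15]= (2 14 8 11 12 9)(3 10 13 7 16 15 5 4)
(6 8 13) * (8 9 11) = (6 9 11 8 13) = [0, 1, 2, 3, 4, 5, 9, 7, 13, 11, 10, 8, 12, 6]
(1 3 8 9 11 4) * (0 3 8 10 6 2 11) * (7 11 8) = (0 3 10 6 2 8 9)(1 7 11 4) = [3, 7, 8, 10, 1, 5, 2, 11, 9, 0, 6, 4]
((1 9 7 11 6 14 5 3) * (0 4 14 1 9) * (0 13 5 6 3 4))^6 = (14)(3 7)(9 11)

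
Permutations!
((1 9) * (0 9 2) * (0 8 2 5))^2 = (0 1)(5 9)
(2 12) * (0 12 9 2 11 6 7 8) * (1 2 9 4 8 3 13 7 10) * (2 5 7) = (0 12 11 6 10 1 5 7 3 13 2 4 8) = [12, 5, 4, 13, 8, 7, 10, 3, 0, 9, 1, 6, 11, 2]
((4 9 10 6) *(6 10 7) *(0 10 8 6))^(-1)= ((0 10 8 6 4 9 7))^(-1)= (0 7 9 4 6 8 10)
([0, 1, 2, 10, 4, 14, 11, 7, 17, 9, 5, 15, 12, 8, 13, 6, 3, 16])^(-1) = (3 16 17 8 13 14 5 10)(6 15 11)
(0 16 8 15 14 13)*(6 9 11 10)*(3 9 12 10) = [16, 1, 2, 9, 4, 5, 12, 7, 15, 11, 6, 3, 10, 0, 13, 14, 8] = (0 16 8 15 14 13)(3 9 11)(6 12 10)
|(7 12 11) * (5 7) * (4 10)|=|(4 10)(5 7 12 11)|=4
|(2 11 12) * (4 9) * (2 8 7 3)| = 6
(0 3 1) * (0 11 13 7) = (0 3 1 11 13 7) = [3, 11, 2, 1, 4, 5, 6, 0, 8, 9, 10, 13, 12, 7]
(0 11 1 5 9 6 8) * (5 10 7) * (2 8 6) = (0 11 1 10 7 5 9 2 8) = [11, 10, 8, 3, 4, 9, 6, 5, 0, 2, 7, 1]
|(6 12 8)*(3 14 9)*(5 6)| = 12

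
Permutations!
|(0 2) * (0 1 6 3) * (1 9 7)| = 7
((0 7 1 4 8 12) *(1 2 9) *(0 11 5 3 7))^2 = ((1 4 8 12 11 5 3 7 2 9))^2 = (1 8 11 3 2)(4 12 5 7 9)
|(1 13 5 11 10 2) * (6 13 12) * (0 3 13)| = |(0 3 13 5 11 10 2 1 12 6)| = 10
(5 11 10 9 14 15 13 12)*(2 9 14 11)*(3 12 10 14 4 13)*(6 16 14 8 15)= (2 9 11 8 15 3 12 5)(4 13 10)(6 16 14)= [0, 1, 9, 12, 13, 2, 16, 7, 15, 11, 4, 8, 5, 10, 6, 3, 14]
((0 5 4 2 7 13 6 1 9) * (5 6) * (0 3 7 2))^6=((0 6 1 9 3 7 13 5 4))^6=(0 13 9)(1 4 7)(3 6 5)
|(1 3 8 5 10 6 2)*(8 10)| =10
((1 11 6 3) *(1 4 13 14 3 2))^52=(14)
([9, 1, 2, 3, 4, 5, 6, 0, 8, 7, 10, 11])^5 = [7, 1, 2, 3, 4, 5, 6, 9, 8, 0, 10, 11]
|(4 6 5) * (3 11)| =6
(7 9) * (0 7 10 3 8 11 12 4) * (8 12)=(0 7 9 10 3 12 4)(8 11)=[7, 1, 2, 12, 0, 5, 6, 9, 11, 10, 3, 8, 4]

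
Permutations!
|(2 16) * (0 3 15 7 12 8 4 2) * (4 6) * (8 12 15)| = 14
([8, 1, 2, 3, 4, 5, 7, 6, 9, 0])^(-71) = (0 8 9)(6 7)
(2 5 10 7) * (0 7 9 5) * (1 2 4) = (0 7 4 1 2)(5 10 9) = [7, 2, 0, 3, 1, 10, 6, 4, 8, 5, 9]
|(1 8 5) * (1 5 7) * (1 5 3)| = |(1 8 7 5 3)| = 5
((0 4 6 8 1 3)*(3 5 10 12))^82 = (0 4 6 8 1 5 10 12 3)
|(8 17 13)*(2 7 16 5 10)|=15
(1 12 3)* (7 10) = (1 12 3)(7 10) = [0, 12, 2, 1, 4, 5, 6, 10, 8, 9, 7, 11, 3]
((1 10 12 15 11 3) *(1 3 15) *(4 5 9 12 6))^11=((1 10 6 4 5 9 12)(11 15))^11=(1 5 10 9 6 12 4)(11 15)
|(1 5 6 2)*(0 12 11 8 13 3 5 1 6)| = |(0 12 11 8 13 3 5)(2 6)| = 14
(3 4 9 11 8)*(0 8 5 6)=(0 8 3 4 9 11 5 6)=[8, 1, 2, 4, 9, 6, 0, 7, 3, 11, 10, 5]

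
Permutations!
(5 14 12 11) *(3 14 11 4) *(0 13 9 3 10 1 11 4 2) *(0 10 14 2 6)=(0 13 9 3 2 10 1 11 5 4 14 12 6)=[13, 11, 10, 2, 14, 4, 0, 7, 8, 3, 1, 5, 6, 9, 12]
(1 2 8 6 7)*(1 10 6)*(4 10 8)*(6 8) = (1 2 4 10 8)(6 7) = [0, 2, 4, 3, 10, 5, 7, 6, 1, 9, 8]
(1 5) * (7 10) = (1 5)(7 10) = [0, 5, 2, 3, 4, 1, 6, 10, 8, 9, 7]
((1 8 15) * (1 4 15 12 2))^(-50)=(15)(1 12)(2 8)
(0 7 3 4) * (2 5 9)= (0 7 3 4)(2 5 9)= [7, 1, 5, 4, 0, 9, 6, 3, 8, 2]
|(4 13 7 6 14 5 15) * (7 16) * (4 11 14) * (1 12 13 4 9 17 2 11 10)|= 14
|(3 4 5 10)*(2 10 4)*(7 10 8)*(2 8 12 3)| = |(2 12 3 8 7 10)(4 5)| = 6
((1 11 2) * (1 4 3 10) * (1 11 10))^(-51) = (1 2)(3 11)(4 10)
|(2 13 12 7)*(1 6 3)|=12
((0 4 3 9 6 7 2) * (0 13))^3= (0 9 2 4 6 13 3 7)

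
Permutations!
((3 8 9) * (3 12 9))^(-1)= (3 8)(9 12)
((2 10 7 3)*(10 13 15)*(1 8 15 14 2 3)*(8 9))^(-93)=(1 15)(7 8)(9 10)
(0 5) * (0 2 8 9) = [5, 1, 8, 3, 4, 2, 6, 7, 9, 0] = (0 5 2 8 9)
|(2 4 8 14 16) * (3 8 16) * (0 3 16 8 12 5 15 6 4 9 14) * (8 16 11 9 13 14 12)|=|(0 3 8)(2 13 14 11 9 12 5 15 6 4 16)|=33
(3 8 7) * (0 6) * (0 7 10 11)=[6, 1, 2, 8, 4, 5, 7, 3, 10, 9, 11, 0]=(0 6 7 3 8 10 11)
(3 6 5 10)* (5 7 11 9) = (3 6 7 11 9 5 10) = [0, 1, 2, 6, 4, 10, 7, 11, 8, 5, 3, 9]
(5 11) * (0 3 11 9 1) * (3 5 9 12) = (0 5 12 3 11 9 1) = [5, 0, 2, 11, 4, 12, 6, 7, 8, 1, 10, 9, 3]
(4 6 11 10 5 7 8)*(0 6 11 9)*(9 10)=(0 6 10 5 7 8 4 11 9)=[6, 1, 2, 3, 11, 7, 10, 8, 4, 0, 5, 9]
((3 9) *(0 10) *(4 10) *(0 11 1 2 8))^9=(0 10 1 8 4 11 2)(3 9)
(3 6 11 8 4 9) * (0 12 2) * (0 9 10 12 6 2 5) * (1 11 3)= [6, 11, 9, 2, 10, 0, 3, 7, 4, 1, 12, 8, 5]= (0 6 3 2 9 1 11 8 4 10 12 5)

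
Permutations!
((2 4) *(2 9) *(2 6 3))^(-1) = (2 3 6 9 4)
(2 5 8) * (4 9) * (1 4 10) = (1 4 9 10)(2 5 8) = [0, 4, 5, 3, 9, 8, 6, 7, 2, 10, 1]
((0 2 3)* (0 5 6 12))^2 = ((0 2 3 5 6 12))^2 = (0 3 6)(2 5 12)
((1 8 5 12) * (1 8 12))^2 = ((1 12 8 5))^2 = (1 8)(5 12)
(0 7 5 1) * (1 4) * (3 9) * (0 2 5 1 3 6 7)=(1 2 5 4 3 9 6 7)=[0, 2, 5, 9, 3, 4, 7, 1, 8, 6]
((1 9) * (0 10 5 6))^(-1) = ((0 10 5 6)(1 9))^(-1) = (0 6 5 10)(1 9)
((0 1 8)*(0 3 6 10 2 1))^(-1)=(1 2 10 6 3 8)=((1 8 3 6 10 2))^(-1)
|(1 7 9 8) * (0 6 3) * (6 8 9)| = |(9)(0 8 1 7 6 3)| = 6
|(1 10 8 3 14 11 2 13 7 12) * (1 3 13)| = 10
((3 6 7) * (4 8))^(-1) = ((3 6 7)(4 8))^(-1) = (3 7 6)(4 8)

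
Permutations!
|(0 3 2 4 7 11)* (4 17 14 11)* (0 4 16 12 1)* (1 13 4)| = |(0 3 2 17 14 11 1)(4 7 16 12 13)| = 35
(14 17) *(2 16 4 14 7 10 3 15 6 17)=(2 16 4 14)(3 15 6 17 7 10)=[0, 1, 16, 15, 14, 5, 17, 10, 8, 9, 3, 11, 12, 13, 2, 6, 4, 7]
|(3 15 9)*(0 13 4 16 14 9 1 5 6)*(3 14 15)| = |(0 13 4 16 15 1 5 6)(9 14)| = 8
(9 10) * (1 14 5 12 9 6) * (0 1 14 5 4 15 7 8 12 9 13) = (0 1 5 9 10 6 14 4 15 7 8 12 13) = [1, 5, 2, 3, 15, 9, 14, 8, 12, 10, 6, 11, 13, 0, 4, 7]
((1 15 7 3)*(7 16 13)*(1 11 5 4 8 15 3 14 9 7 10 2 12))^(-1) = (1 12 2 10 13 16 15 8 4 5 11 3)(7 9 14)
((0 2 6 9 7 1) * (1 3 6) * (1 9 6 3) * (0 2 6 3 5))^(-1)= ((0 6 3 5)(1 2 9 7))^(-1)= (0 5 3 6)(1 7 9 2)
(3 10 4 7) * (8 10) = (3 8 10 4 7) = [0, 1, 2, 8, 7, 5, 6, 3, 10, 9, 4]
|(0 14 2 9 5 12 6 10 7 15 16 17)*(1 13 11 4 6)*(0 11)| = 8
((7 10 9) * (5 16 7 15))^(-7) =(5 15 9 10 7 16)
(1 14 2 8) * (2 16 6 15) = (1 14 16 6 15 2 8) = [0, 14, 8, 3, 4, 5, 15, 7, 1, 9, 10, 11, 12, 13, 16, 2, 6]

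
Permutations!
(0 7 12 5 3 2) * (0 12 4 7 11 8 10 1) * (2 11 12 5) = (0 12 2 5 3 11 8 10 1)(4 7) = [12, 0, 5, 11, 7, 3, 6, 4, 10, 9, 1, 8, 2]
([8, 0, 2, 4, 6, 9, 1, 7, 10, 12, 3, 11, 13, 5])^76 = (13)(0 1 6 4 3 10 8)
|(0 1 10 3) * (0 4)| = 5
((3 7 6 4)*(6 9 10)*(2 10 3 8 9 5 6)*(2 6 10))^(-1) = ((3 7 5 10 6 4 8 9))^(-1) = (3 9 8 4 6 10 5 7)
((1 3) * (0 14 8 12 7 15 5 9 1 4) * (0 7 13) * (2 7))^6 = ((0 14 8 12 13)(1 3 4 2 7 15 5 9))^6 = (0 14 8 12 13)(1 5 7 4)(2 3 9 15)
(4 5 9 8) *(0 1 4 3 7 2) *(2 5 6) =(0 1 4 6 2)(3 7 5 9 8) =[1, 4, 0, 7, 6, 9, 2, 5, 3, 8]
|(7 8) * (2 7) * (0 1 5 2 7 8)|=|(0 1 5 2 8 7)|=6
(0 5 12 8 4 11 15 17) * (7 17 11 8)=(0 5 12 7 17)(4 8)(11 15)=[5, 1, 2, 3, 8, 12, 6, 17, 4, 9, 10, 15, 7, 13, 14, 11, 16, 0]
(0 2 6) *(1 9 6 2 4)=(0 4 1 9 6)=[4, 9, 2, 3, 1, 5, 0, 7, 8, 6]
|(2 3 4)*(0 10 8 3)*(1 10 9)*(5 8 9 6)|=|(0 6 5 8 3 4 2)(1 10 9)|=21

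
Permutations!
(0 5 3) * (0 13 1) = (0 5 3 13 1) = [5, 0, 2, 13, 4, 3, 6, 7, 8, 9, 10, 11, 12, 1]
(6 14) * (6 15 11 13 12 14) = (11 13 12 14 15) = [0, 1, 2, 3, 4, 5, 6, 7, 8, 9, 10, 13, 14, 12, 15, 11]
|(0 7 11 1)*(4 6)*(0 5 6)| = |(0 7 11 1 5 6 4)| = 7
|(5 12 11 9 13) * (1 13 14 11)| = 12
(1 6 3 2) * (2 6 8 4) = (1 8 4 2)(3 6) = [0, 8, 1, 6, 2, 5, 3, 7, 4]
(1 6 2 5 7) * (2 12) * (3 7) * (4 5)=(1 6 12 2 4 5 3 7)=[0, 6, 4, 7, 5, 3, 12, 1, 8, 9, 10, 11, 2]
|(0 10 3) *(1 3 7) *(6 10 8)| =7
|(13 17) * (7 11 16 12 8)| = |(7 11 16 12 8)(13 17)| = 10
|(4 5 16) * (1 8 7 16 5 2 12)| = |(1 8 7 16 4 2 12)| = 7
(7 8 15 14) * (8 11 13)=(7 11 13 8 15 14)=[0, 1, 2, 3, 4, 5, 6, 11, 15, 9, 10, 13, 12, 8, 7, 14]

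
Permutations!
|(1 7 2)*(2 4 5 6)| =|(1 7 4 5 6 2)| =6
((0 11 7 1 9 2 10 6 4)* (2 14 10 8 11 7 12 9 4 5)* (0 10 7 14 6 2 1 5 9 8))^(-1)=(0 2 10 4 1 5 7 14)(6 9)(8 12 11)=((0 14 7 5 1 4 10 2)(6 9)(8 11 12))^(-1)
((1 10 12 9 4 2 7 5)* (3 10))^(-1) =(1 5 7 2 4 9 12 10 3) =((1 3 10 12 9 4 2 7 5))^(-1)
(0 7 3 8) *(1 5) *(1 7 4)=(0 4 1 5 7 3 8)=[4, 5, 2, 8, 1, 7, 6, 3, 0]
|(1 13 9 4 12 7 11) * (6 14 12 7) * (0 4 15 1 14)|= 28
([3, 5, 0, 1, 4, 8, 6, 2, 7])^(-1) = [2, 3, 7, 0, 4, 1, 6, 8, 5]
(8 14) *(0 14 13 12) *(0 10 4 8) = (0 14)(4 8 13 12 10) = [14, 1, 2, 3, 8, 5, 6, 7, 13, 9, 4, 11, 10, 12, 0]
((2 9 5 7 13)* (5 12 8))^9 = ((2 9 12 8 5 7 13))^9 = (2 12 5 13 9 8 7)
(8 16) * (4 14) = (4 14)(8 16) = [0, 1, 2, 3, 14, 5, 6, 7, 16, 9, 10, 11, 12, 13, 4, 15, 8]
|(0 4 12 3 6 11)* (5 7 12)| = 8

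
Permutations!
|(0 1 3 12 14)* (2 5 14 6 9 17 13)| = 11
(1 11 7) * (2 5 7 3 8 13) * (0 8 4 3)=(0 8 13 2 5 7 1 11)(3 4)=[8, 11, 5, 4, 3, 7, 6, 1, 13, 9, 10, 0, 12, 2]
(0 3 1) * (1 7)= (0 3 7 1)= [3, 0, 2, 7, 4, 5, 6, 1]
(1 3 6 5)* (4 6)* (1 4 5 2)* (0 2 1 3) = (0 2 3 5 4 6 1) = [2, 0, 3, 5, 6, 4, 1]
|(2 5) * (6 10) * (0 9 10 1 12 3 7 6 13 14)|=|(0 9 10 13 14)(1 12 3 7 6)(2 5)|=10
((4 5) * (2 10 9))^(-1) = ((2 10 9)(4 5))^(-1) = (2 9 10)(4 5)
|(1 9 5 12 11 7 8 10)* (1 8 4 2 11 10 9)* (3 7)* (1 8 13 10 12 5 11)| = |(1 8 9 11 3 7 4 2)(10 13)| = 8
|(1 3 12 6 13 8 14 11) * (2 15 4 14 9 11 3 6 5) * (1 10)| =7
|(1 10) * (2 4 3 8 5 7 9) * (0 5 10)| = |(0 5 7 9 2 4 3 8 10 1)| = 10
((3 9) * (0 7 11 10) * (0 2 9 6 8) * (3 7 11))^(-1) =((0 11 10 2 9 7 3 6 8))^(-1) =(0 8 6 3 7 9 2 10 11)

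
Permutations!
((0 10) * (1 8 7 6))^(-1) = (0 10)(1 6 7 8)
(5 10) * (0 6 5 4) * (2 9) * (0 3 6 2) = (0 2 9)(3 6 5 10 4) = [2, 1, 9, 6, 3, 10, 5, 7, 8, 0, 4]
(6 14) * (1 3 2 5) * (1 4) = (1 3 2 5 4)(6 14) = [0, 3, 5, 2, 1, 4, 14, 7, 8, 9, 10, 11, 12, 13, 6]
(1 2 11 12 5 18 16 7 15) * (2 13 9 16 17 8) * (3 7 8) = [0, 13, 11, 7, 4, 18, 6, 15, 2, 16, 10, 12, 5, 9, 14, 1, 8, 3, 17] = (1 13 9 16 8 2 11 12 5 18 17 3 7 15)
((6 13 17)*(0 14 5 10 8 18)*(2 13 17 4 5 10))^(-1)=(0 18 8 10 14)(2 5 4 13)(6 17)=((0 14 10 8 18)(2 13 4 5)(6 17))^(-1)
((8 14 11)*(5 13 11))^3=(5 8 13 14 11)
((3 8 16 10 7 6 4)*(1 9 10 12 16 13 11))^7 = (1 8 6 9 13 4 10 11 3 7)(12 16)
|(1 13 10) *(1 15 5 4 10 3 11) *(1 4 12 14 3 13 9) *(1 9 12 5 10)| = 6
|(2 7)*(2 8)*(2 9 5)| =5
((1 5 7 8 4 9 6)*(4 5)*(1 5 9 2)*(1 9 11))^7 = (1 8 5 9 4 11 7 6 2)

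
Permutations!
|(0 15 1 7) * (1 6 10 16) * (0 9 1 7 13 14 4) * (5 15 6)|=10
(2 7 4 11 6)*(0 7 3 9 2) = (0 7 4 11 6)(2 3 9) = [7, 1, 3, 9, 11, 5, 0, 4, 8, 2, 10, 6]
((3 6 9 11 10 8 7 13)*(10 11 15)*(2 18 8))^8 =(2 15 6 13 8)(3 7 18 10 9)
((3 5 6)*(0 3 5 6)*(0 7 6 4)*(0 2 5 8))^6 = ((0 3 4 2 5 7 6 8))^6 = (0 6 5 4)(2 3 8 7)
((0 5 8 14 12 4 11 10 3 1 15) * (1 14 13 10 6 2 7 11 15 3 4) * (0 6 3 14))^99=(0 13 15 7)(2 3 8 4)(5 10 6 11)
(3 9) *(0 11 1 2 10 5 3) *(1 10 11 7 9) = [7, 2, 11, 1, 4, 3, 6, 9, 8, 0, 5, 10] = (0 7 9)(1 2 11 10 5 3)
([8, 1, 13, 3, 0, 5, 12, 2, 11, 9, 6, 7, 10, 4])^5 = (0 13 7 8 4 2 11)(6 10 12)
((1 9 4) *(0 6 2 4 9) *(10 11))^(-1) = ((0 6 2 4 1)(10 11))^(-1) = (0 1 4 2 6)(10 11)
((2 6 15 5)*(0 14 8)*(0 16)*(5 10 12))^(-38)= (0 8)(2 12 15)(5 10 6)(14 16)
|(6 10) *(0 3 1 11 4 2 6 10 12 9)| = |(0 3 1 11 4 2 6 12 9)| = 9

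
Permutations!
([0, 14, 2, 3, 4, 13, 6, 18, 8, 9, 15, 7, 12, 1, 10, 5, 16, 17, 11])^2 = (1 10 5)(7 11 18)(13 14 15)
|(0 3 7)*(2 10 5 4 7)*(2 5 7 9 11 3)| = 20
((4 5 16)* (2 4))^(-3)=((2 4 5 16))^(-3)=(2 4 5 16)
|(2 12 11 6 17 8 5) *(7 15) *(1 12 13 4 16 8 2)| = 22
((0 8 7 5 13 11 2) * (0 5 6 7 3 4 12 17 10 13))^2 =(0 3 12 10 11 5 8 4 17 13 2)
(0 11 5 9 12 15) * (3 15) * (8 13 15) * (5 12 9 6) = (0 11 12 3 8 13 15)(5 6) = [11, 1, 2, 8, 4, 6, 5, 7, 13, 9, 10, 12, 3, 15, 14, 0]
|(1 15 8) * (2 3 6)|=3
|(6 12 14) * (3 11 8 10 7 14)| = 8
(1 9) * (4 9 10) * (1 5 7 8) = (1 10 4 9 5 7 8) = [0, 10, 2, 3, 9, 7, 6, 8, 1, 5, 4]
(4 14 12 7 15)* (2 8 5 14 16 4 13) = (2 8 5 14 12 7 15 13)(4 16) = [0, 1, 8, 3, 16, 14, 6, 15, 5, 9, 10, 11, 7, 2, 12, 13, 4]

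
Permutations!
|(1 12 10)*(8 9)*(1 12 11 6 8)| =10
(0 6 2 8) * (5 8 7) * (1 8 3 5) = (0 6 2 7 1 8)(3 5) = [6, 8, 7, 5, 4, 3, 2, 1, 0]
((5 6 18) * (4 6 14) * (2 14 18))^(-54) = (18)(2 4)(6 14)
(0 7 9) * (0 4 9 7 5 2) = (0 5 2)(4 9) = [5, 1, 0, 3, 9, 2, 6, 7, 8, 4]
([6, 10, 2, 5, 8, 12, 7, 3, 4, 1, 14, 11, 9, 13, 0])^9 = [14, 9, 2, 7, 8, 3, 0, 6, 4, 12, 1, 11, 5, 13, 10]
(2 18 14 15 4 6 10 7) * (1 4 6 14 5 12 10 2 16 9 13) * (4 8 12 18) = (1 8 12 10 7 16 9 13)(2 4 14 15 6)(5 18) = [0, 8, 4, 3, 14, 18, 2, 16, 12, 13, 7, 11, 10, 1, 15, 6, 9, 17, 5]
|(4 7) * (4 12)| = 3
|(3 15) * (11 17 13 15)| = 5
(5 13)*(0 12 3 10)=(0 12 3 10)(5 13)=[12, 1, 2, 10, 4, 13, 6, 7, 8, 9, 0, 11, 3, 5]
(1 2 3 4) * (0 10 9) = (0 10 9)(1 2 3 4) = [10, 2, 3, 4, 1, 5, 6, 7, 8, 0, 9]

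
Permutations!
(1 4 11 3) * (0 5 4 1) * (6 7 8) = (0 5 4 11 3)(6 7 8) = [5, 1, 2, 0, 11, 4, 7, 8, 6, 9, 10, 3]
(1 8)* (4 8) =[0, 4, 2, 3, 8, 5, 6, 7, 1] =(1 4 8)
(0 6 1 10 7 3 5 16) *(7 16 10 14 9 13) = (0 6 1 14 9 13 7 3 5 10 16) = [6, 14, 2, 5, 4, 10, 1, 3, 8, 13, 16, 11, 12, 7, 9, 15, 0]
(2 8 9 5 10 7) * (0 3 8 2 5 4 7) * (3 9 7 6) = (0 9 4 6 3 8 7 5 10) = [9, 1, 2, 8, 6, 10, 3, 5, 7, 4, 0]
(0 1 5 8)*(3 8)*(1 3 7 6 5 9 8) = (0 3 1 9 8)(5 7 6) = [3, 9, 2, 1, 4, 7, 5, 6, 0, 8]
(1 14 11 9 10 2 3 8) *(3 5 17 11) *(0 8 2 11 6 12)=[8, 14, 5, 2, 4, 17, 12, 7, 1, 10, 11, 9, 0, 13, 3, 15, 16, 6]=(0 8 1 14 3 2 5 17 6 12)(9 10 11)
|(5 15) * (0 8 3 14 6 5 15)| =6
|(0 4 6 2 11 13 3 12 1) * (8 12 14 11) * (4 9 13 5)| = 13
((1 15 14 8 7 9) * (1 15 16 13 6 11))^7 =((1 16 13 6 11)(7 9 15 14 8))^7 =(1 13 11 16 6)(7 15 8 9 14)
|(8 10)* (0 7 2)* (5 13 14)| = |(0 7 2)(5 13 14)(8 10)| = 6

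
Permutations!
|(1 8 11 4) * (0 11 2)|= |(0 11 4 1 8 2)|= 6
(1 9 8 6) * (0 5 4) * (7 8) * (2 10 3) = (0 5 4)(1 9 7 8 6)(2 10 3) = [5, 9, 10, 2, 0, 4, 1, 8, 6, 7, 3]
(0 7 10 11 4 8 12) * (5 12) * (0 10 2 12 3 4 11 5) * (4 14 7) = [4, 1, 12, 14, 8, 3, 6, 2, 0, 9, 5, 11, 10, 13, 7] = (0 4 8)(2 12 10 5 3 14 7)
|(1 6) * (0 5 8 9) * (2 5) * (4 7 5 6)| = |(0 2 6 1 4 7 5 8 9)| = 9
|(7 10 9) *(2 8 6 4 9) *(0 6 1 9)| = 6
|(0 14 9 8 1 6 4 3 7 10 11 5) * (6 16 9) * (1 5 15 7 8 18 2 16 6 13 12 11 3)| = 132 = |(0 14 13 12 11 15 7 10 3 8 5)(1 6 4)(2 16 9 18)|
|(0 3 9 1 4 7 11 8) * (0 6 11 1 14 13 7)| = 24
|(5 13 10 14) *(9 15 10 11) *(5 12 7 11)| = 14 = |(5 13)(7 11 9 15 10 14 12)|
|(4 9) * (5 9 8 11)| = |(4 8 11 5 9)| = 5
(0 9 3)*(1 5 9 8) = (0 8 1 5 9 3) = [8, 5, 2, 0, 4, 9, 6, 7, 1, 3]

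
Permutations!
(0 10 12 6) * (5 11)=(0 10 12 6)(5 11)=[10, 1, 2, 3, 4, 11, 0, 7, 8, 9, 12, 5, 6]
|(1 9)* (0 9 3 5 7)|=|(0 9 1 3 5 7)|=6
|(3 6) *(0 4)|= 2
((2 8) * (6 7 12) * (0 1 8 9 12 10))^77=(0 12 1 6 8 7 2 10 9)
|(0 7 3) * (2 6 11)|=3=|(0 7 3)(2 6 11)|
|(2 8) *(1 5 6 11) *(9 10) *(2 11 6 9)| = 7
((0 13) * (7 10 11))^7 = ((0 13)(7 10 11))^7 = (0 13)(7 10 11)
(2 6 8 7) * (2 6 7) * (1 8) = (1 8 2 7 6) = [0, 8, 7, 3, 4, 5, 1, 6, 2]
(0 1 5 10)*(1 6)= (0 6 1 5 10)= [6, 5, 2, 3, 4, 10, 1, 7, 8, 9, 0]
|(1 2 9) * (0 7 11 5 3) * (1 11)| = |(0 7 1 2 9 11 5 3)| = 8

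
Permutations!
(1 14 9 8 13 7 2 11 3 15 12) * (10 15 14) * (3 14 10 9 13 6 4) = (1 9 8 6 4 3 10 15 12)(2 11 14 13 7) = [0, 9, 11, 10, 3, 5, 4, 2, 6, 8, 15, 14, 1, 7, 13, 12]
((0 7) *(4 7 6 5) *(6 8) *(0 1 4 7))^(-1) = ((0 8 6 5 7 1 4))^(-1) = (0 4 1 7 5 6 8)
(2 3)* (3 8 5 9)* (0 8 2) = (0 8 5 9 3) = [8, 1, 2, 0, 4, 9, 6, 7, 5, 3]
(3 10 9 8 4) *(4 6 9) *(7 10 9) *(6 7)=(3 9 8 7 10 4)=[0, 1, 2, 9, 3, 5, 6, 10, 7, 8, 4]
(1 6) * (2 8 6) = (1 2 8 6) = [0, 2, 8, 3, 4, 5, 1, 7, 6]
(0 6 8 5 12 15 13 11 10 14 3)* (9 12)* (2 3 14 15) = (0 6 8 5 9 12 2 3)(10 15 13 11) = [6, 1, 3, 0, 4, 9, 8, 7, 5, 12, 15, 10, 2, 11, 14, 13]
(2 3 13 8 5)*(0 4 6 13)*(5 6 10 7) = (0 4 10 7 5 2 3)(6 13 8) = [4, 1, 3, 0, 10, 2, 13, 5, 6, 9, 7, 11, 12, 8]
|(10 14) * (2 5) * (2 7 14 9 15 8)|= |(2 5 7 14 10 9 15 8)|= 8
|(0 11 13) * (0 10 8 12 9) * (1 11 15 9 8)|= 12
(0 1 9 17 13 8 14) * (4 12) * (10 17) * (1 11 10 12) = (0 11 10 17 13 8 14)(1 9 12 4) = [11, 9, 2, 3, 1, 5, 6, 7, 14, 12, 17, 10, 4, 8, 0, 15, 16, 13]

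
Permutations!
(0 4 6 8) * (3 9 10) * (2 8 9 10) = (0 4 6 9 2 8)(3 10) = [4, 1, 8, 10, 6, 5, 9, 7, 0, 2, 3]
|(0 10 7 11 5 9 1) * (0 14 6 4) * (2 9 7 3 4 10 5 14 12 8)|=45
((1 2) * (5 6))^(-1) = ((1 2)(5 6))^(-1) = (1 2)(5 6)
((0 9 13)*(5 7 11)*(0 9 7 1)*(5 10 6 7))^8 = (13)(0 1 5)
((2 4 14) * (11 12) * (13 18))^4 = (18)(2 4 14)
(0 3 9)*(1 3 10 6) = [10, 3, 2, 9, 4, 5, 1, 7, 8, 0, 6] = (0 10 6 1 3 9)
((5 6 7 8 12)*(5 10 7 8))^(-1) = ((5 6 8 12 10 7))^(-1) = (5 7 10 12 8 6)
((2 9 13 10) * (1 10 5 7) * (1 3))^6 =((1 10 2 9 13 5 7 3))^6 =(1 7 13 2)(3 5 9 10)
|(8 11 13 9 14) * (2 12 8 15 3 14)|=6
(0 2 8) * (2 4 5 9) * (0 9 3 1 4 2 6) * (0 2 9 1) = [9, 4, 8, 0, 5, 3, 2, 7, 1, 6] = (0 9 6 2 8 1 4 5 3)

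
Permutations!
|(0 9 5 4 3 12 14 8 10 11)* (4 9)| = 8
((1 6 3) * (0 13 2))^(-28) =((0 13 2)(1 6 3))^(-28) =(0 2 13)(1 3 6)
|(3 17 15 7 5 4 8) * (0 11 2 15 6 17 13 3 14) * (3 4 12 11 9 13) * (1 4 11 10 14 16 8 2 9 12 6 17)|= |(17)(0 12 10 14)(1 4 2 15 7 5 6)(8 16)(9 13 11)|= 84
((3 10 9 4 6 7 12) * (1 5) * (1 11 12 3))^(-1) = ((1 5 11 12)(3 10 9 4 6 7))^(-1) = (1 12 11 5)(3 7 6 4 9 10)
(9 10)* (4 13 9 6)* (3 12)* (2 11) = (2 11)(3 12)(4 13 9 10 6) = [0, 1, 11, 12, 13, 5, 4, 7, 8, 10, 6, 2, 3, 9]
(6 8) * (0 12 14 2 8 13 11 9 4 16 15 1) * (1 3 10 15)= (0 12 14 2 8 6 13 11 9 4 16 1)(3 10 15)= [12, 0, 8, 10, 16, 5, 13, 7, 6, 4, 15, 9, 14, 11, 2, 3, 1]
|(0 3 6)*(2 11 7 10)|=12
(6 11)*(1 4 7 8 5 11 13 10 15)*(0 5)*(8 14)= [5, 4, 2, 3, 7, 11, 13, 14, 0, 9, 15, 6, 12, 10, 8, 1]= (0 5 11 6 13 10 15 1 4 7 14 8)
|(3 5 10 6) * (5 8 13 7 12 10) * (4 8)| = 8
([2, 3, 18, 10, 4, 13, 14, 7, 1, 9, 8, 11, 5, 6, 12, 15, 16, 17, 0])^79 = [2, 8, 18, 1, 4, 12, 13, 7, 10, 9, 3, 11, 14, 5, 6, 15, 16, 17, 0]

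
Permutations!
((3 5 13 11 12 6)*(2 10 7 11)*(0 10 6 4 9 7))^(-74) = ((0 10)(2 6 3 5 13)(4 9 7 11 12))^(-74) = (2 6 3 5 13)(4 9 7 11 12)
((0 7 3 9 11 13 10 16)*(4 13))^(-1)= ((0 7 3 9 11 4 13 10 16))^(-1)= (0 16 10 13 4 11 9 3 7)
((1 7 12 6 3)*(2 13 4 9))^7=(1 12 3 7 6)(2 9 4 13)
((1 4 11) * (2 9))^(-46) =((1 4 11)(2 9))^(-46) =(1 11 4)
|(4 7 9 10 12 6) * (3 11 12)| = |(3 11 12 6 4 7 9 10)| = 8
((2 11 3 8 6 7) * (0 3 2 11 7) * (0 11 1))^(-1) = ((0 3 8 6 11 2 7 1))^(-1) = (0 1 7 2 11 6 8 3)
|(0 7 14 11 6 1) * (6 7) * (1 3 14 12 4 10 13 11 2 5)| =42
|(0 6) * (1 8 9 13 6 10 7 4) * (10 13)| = |(0 13 6)(1 8 9 10 7 4)| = 6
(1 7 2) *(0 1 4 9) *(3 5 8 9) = (0 1 7 2 4 3 5 8 9) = [1, 7, 4, 5, 3, 8, 6, 2, 9, 0]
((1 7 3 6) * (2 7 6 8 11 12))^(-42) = (12)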